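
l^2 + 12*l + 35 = (l + 5)*(l + 7)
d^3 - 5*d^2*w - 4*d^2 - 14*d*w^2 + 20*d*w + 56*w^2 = (d - 4)*(d - 7*w)*(d + 2*w)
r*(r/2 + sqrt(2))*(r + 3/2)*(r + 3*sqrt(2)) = r^4/2 + 3*r^3/4 + 5*sqrt(2)*r^3/2 + 15*sqrt(2)*r^2/4 + 6*r^2 + 9*r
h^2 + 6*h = h*(h + 6)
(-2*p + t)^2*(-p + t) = -4*p^3 + 8*p^2*t - 5*p*t^2 + t^3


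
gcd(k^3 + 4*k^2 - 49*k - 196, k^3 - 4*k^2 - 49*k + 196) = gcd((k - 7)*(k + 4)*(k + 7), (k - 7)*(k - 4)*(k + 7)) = k^2 - 49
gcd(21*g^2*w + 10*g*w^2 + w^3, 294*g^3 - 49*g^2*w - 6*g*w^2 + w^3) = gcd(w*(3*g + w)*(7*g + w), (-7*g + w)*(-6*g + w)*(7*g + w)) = 7*g + w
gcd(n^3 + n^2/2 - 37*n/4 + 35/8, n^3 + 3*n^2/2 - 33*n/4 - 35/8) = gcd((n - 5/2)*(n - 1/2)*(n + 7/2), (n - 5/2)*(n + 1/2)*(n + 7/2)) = n^2 + n - 35/4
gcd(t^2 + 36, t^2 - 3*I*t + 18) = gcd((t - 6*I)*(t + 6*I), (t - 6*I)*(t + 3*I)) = t - 6*I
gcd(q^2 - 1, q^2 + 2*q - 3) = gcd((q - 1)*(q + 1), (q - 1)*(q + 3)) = q - 1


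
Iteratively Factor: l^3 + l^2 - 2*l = (l - 1)*(l^2 + 2*l) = l*(l - 1)*(l + 2)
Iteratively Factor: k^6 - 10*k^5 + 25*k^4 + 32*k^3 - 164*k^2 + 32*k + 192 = (k - 2)*(k^5 - 8*k^4 + 9*k^3 + 50*k^2 - 64*k - 96) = (k - 2)*(k + 1)*(k^4 - 9*k^3 + 18*k^2 + 32*k - 96) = (k - 3)*(k - 2)*(k + 1)*(k^3 - 6*k^2 + 32) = (k - 4)*(k - 3)*(k - 2)*(k + 1)*(k^2 - 2*k - 8) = (k - 4)^2*(k - 3)*(k - 2)*(k + 1)*(k + 2)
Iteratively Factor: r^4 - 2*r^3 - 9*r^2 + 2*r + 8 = (r - 4)*(r^3 + 2*r^2 - r - 2) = (r - 4)*(r + 2)*(r^2 - 1) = (r - 4)*(r + 1)*(r + 2)*(r - 1)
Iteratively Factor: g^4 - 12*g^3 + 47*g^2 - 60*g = (g)*(g^3 - 12*g^2 + 47*g - 60) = g*(g - 5)*(g^2 - 7*g + 12) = g*(g - 5)*(g - 3)*(g - 4)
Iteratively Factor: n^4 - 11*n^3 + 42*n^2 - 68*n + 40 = (n - 2)*(n^3 - 9*n^2 + 24*n - 20) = (n - 2)^2*(n^2 - 7*n + 10) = (n - 5)*(n - 2)^2*(n - 2)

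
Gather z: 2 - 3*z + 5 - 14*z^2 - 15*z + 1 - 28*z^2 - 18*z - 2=-42*z^2 - 36*z + 6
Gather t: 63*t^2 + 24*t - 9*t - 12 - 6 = 63*t^2 + 15*t - 18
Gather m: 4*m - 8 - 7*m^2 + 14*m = -7*m^2 + 18*m - 8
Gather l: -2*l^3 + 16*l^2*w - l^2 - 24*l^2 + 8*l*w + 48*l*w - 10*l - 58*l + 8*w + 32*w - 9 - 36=-2*l^3 + l^2*(16*w - 25) + l*(56*w - 68) + 40*w - 45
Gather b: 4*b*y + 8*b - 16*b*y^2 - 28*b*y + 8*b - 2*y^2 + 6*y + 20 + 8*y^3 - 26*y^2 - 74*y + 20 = b*(-16*y^2 - 24*y + 16) + 8*y^3 - 28*y^2 - 68*y + 40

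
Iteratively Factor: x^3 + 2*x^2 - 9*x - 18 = (x + 3)*(x^2 - x - 6) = (x + 2)*(x + 3)*(x - 3)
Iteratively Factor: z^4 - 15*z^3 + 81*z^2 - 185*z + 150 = (z - 5)*(z^3 - 10*z^2 + 31*z - 30) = (z - 5)*(z - 2)*(z^2 - 8*z + 15) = (z - 5)*(z - 3)*(z - 2)*(z - 5)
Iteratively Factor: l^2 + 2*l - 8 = (l - 2)*(l + 4)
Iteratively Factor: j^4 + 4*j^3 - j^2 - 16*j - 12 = (j + 2)*(j^3 + 2*j^2 - 5*j - 6) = (j + 2)*(j + 3)*(j^2 - j - 2) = (j + 1)*(j + 2)*(j + 3)*(j - 2)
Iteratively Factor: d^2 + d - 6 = (d - 2)*(d + 3)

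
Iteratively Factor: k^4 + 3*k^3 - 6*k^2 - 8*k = (k - 2)*(k^3 + 5*k^2 + 4*k) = (k - 2)*(k + 4)*(k^2 + k) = k*(k - 2)*(k + 4)*(k + 1)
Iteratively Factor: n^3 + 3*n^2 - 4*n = (n)*(n^2 + 3*n - 4) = n*(n + 4)*(n - 1)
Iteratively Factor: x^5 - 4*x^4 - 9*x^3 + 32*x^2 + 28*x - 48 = (x - 4)*(x^4 - 9*x^2 - 4*x + 12) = (x - 4)*(x + 2)*(x^3 - 2*x^2 - 5*x + 6) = (x - 4)*(x - 3)*(x + 2)*(x^2 + x - 2) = (x - 4)*(x - 3)*(x - 1)*(x + 2)*(x + 2)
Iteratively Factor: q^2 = (q)*(q)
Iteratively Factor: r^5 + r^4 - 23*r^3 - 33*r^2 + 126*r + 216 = (r + 3)*(r^4 - 2*r^3 - 17*r^2 + 18*r + 72) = (r - 4)*(r + 3)*(r^3 + 2*r^2 - 9*r - 18) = (r - 4)*(r - 3)*(r + 3)*(r^2 + 5*r + 6) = (r - 4)*(r - 3)*(r + 3)^2*(r + 2)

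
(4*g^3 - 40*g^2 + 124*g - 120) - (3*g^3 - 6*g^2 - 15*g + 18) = g^3 - 34*g^2 + 139*g - 138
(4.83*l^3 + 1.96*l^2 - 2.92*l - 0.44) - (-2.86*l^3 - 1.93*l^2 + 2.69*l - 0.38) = 7.69*l^3 + 3.89*l^2 - 5.61*l - 0.06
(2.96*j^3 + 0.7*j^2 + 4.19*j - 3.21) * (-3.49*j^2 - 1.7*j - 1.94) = -10.3304*j^5 - 7.475*j^4 - 21.5555*j^3 + 2.7219*j^2 - 2.6716*j + 6.2274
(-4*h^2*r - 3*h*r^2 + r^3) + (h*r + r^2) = -4*h^2*r - 3*h*r^2 + h*r + r^3 + r^2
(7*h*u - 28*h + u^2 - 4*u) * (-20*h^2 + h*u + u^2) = -140*h^3*u + 560*h^3 - 13*h^2*u^2 + 52*h^2*u + 8*h*u^3 - 32*h*u^2 + u^4 - 4*u^3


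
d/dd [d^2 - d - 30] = 2*d - 1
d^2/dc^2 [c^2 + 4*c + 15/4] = 2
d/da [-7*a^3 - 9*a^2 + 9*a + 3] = -21*a^2 - 18*a + 9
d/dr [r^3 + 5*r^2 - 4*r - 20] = 3*r^2 + 10*r - 4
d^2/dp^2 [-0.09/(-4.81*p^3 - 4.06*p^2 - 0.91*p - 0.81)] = (-(2.5974*p + 0.7308)*(4.81*p^3 + 4.06*p^2 + 0.91*p + 0.81) + 0.09*(14.43*p^2 + 8.12*p + 0.91)*(28.86*p^2 + 16.24*p + 1.82))/(4.81*p^3 + 4.06*p^2 + 0.91*p + 0.81)^3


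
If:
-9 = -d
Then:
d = 9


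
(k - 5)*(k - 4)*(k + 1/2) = k^3 - 17*k^2/2 + 31*k/2 + 10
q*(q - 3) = q^2 - 3*q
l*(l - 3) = l^2 - 3*l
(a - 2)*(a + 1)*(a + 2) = a^3 + a^2 - 4*a - 4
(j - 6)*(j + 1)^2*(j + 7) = j^4 + 3*j^3 - 39*j^2 - 83*j - 42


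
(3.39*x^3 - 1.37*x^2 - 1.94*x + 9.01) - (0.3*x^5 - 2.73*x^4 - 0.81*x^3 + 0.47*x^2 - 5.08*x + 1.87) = -0.3*x^5 + 2.73*x^4 + 4.2*x^3 - 1.84*x^2 + 3.14*x + 7.14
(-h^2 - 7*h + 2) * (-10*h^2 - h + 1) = 10*h^4 + 71*h^3 - 14*h^2 - 9*h + 2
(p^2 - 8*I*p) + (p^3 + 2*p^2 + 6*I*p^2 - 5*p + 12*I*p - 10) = p^3 + 3*p^2 + 6*I*p^2 - 5*p + 4*I*p - 10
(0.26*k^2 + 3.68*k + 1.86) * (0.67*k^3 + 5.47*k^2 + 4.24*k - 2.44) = 0.1742*k^5 + 3.8878*k^4 + 22.4782*k^3 + 25.143*k^2 - 1.0928*k - 4.5384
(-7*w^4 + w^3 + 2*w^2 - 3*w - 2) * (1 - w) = 7*w^5 - 8*w^4 - w^3 + 5*w^2 - w - 2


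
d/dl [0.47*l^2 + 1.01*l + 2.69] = 0.94*l + 1.01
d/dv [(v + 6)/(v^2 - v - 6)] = (v^2 - v - (v + 6)*(2*v - 1) - 6)/(-v^2 + v + 6)^2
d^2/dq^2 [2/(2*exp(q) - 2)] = (exp(q) + 1)*exp(q)/(exp(q) - 1)^3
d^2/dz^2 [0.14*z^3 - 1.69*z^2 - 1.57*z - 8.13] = 0.84*z - 3.38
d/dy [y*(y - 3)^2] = 3*(y - 3)*(y - 1)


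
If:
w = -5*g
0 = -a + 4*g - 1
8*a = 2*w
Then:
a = -5/21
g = 4/21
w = -20/21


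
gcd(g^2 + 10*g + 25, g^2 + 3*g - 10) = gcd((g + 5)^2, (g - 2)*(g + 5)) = g + 5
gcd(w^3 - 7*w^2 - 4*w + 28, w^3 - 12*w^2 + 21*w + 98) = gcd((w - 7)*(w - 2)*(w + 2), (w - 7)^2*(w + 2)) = w^2 - 5*w - 14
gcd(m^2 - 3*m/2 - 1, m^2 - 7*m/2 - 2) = m + 1/2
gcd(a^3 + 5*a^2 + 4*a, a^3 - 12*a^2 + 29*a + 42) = a + 1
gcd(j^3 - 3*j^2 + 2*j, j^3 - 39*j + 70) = j - 2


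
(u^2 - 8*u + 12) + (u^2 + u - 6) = 2*u^2 - 7*u + 6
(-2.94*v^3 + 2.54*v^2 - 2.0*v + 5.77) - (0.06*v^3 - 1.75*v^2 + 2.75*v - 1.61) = -3.0*v^3 + 4.29*v^2 - 4.75*v + 7.38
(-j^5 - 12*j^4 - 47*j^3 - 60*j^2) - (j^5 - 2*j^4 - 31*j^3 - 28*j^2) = -2*j^5 - 10*j^4 - 16*j^3 - 32*j^2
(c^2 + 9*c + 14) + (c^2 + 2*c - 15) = 2*c^2 + 11*c - 1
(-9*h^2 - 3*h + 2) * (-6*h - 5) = 54*h^3 + 63*h^2 + 3*h - 10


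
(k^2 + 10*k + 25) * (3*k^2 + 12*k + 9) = 3*k^4 + 42*k^3 + 204*k^2 + 390*k + 225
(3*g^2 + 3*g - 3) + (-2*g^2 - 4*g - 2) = g^2 - g - 5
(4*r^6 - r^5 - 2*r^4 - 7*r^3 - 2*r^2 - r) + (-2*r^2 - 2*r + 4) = 4*r^6 - r^5 - 2*r^4 - 7*r^3 - 4*r^2 - 3*r + 4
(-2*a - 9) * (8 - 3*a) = 6*a^2 + 11*a - 72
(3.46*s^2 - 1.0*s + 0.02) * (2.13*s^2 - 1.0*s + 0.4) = 7.3698*s^4 - 5.59*s^3 + 2.4266*s^2 - 0.42*s + 0.008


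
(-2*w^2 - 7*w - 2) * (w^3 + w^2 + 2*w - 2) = -2*w^5 - 9*w^4 - 13*w^3 - 12*w^2 + 10*w + 4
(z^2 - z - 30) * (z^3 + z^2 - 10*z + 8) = z^5 - 41*z^3 - 12*z^2 + 292*z - 240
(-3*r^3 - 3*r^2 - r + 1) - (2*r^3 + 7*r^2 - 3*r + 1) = -5*r^3 - 10*r^2 + 2*r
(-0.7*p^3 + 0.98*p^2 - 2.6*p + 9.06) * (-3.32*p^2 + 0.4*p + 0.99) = 2.324*p^5 - 3.5336*p^4 + 8.331*p^3 - 30.149*p^2 + 1.05*p + 8.9694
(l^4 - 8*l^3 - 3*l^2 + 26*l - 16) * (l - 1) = l^5 - 9*l^4 + 5*l^3 + 29*l^2 - 42*l + 16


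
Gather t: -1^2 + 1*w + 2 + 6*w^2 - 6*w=6*w^2 - 5*w + 1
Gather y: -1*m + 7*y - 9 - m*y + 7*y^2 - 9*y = -m + 7*y^2 + y*(-m - 2) - 9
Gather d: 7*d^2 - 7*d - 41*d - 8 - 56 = 7*d^2 - 48*d - 64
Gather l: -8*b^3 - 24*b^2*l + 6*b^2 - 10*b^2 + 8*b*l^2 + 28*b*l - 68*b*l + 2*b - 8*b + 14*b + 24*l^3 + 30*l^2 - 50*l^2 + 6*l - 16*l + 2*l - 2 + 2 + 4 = -8*b^3 - 4*b^2 + 8*b + 24*l^3 + l^2*(8*b - 20) + l*(-24*b^2 - 40*b - 8) + 4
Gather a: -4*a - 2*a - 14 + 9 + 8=3 - 6*a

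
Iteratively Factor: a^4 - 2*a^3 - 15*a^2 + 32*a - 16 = (a - 4)*(a^3 + 2*a^2 - 7*a + 4) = (a - 4)*(a - 1)*(a^2 + 3*a - 4) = (a - 4)*(a - 1)^2*(a + 4)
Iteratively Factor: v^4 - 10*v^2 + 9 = (v - 3)*(v^3 + 3*v^2 - v - 3) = (v - 3)*(v + 1)*(v^2 + 2*v - 3) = (v - 3)*(v + 1)*(v + 3)*(v - 1)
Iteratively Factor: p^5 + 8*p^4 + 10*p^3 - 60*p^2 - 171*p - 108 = (p + 3)*(p^4 + 5*p^3 - 5*p^2 - 45*p - 36) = (p - 3)*(p + 3)*(p^3 + 8*p^2 + 19*p + 12) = (p - 3)*(p + 3)^2*(p^2 + 5*p + 4) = (p - 3)*(p + 1)*(p + 3)^2*(p + 4)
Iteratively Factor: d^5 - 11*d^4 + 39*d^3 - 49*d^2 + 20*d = (d - 1)*(d^4 - 10*d^3 + 29*d^2 - 20*d) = (d - 1)^2*(d^3 - 9*d^2 + 20*d) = (d - 4)*(d - 1)^2*(d^2 - 5*d) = d*(d - 4)*(d - 1)^2*(d - 5)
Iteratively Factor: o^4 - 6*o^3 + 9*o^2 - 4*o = (o - 1)*(o^3 - 5*o^2 + 4*o) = o*(o - 1)*(o^2 - 5*o + 4) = o*(o - 1)^2*(o - 4)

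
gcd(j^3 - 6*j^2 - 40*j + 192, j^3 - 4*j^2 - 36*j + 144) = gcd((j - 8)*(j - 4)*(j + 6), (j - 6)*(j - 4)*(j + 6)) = j^2 + 2*j - 24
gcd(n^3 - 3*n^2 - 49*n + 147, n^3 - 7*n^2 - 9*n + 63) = n^2 - 10*n + 21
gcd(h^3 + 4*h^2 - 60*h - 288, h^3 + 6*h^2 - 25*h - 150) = h + 6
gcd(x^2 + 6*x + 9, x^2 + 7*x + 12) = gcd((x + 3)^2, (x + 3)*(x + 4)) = x + 3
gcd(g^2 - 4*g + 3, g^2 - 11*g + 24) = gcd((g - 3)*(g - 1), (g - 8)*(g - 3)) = g - 3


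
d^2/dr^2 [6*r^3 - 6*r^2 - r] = 36*r - 12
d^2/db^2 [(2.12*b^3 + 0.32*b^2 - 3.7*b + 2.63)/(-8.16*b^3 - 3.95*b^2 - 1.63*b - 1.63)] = (4.54747350886464e-13*b^7 + 94.0488959999998*b^6 + 1647.386496*b^5 - 1021.981248*b^4 - 1259.547772*b^3 - 1068.083442*b^2 - 68.443374*b - 1.47025999999999)/(543.338496*b^9 + 789.03936*b^8 + 707.552784*b^7 + 702.462419*b^6 + 456.566097*b^5 + 237.862314*b^4 + 132.340189*b^3 + 44.476506*b^2 + 12.992241*b + 4.330747)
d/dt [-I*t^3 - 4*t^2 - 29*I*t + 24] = -3*I*t^2 - 8*t - 29*I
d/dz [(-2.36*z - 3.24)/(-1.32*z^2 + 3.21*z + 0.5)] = (-3.1152*z^2 - 8.5536*z + 9.2204)/(1.7424*z^4 - 8.4744*z^3 + 8.9841*z^2 + 3.21*z + 0.25)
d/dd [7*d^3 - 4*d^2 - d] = 21*d^2 - 8*d - 1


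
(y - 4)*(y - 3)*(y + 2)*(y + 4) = y^4 - y^3 - 22*y^2 + 16*y + 96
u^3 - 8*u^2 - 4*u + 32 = (u - 8)*(u - 2)*(u + 2)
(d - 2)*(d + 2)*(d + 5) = d^3 + 5*d^2 - 4*d - 20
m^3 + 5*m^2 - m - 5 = (m - 1)*(m + 1)*(m + 5)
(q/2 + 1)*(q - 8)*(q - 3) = q^3/2 - 9*q^2/2 + q + 24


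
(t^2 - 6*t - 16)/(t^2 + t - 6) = (t^2 - 6*t - 16)/(t^2 + t - 6)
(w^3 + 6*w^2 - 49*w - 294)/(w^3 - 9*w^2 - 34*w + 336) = (w + 7)/(w - 8)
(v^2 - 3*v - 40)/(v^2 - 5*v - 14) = (-v^2 + 3*v + 40)/(-v^2 + 5*v + 14)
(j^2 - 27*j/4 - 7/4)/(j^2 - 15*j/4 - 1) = (j - 7)/(j - 4)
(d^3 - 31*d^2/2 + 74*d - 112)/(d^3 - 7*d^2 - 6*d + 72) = (d^2 - 23*d/2 + 28)/(d^2 - 3*d - 18)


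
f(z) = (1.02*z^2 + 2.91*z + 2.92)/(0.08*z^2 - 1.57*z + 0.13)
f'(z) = (1.57 - 0.16*z)*(1.02*z^2 + 2.91*z + 2.92)/(0.08*z^2 - 1.57*z + 0.13)^2 + (2.04*z + 2.91)/(0.08*z^2 - 1.57*z + 0.13) = (-1.8342*z^2 - 0.202*z + 4.9627)/(0.0064*z^4 - 0.2512*z^3 + 2.4857*z^2 - 0.4082*z + 0.0169)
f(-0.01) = 19.84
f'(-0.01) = 233.84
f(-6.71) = 2.06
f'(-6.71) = -0.37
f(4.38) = -6.76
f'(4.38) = -1.15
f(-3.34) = 0.73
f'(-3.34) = -0.38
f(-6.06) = 1.81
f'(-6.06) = -0.39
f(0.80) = -5.49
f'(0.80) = 3.14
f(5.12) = -7.67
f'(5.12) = -1.31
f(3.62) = -5.95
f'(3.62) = -0.98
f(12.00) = -25.69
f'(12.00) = -5.06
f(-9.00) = 2.86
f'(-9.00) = -0.33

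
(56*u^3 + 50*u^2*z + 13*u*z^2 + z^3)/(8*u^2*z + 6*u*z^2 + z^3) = (7*u + z)/z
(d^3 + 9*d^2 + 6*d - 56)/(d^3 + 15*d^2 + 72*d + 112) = (d - 2)/(d + 4)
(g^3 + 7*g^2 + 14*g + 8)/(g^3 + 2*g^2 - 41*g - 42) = (g^2 + 6*g + 8)/(g^2 + g - 42)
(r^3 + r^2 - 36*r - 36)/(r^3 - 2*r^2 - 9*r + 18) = (r^3 + r^2 - 36*r - 36)/(r^3 - 2*r^2 - 9*r + 18)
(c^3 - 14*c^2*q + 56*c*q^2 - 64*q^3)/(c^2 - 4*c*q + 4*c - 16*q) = (c^2 - 10*c*q + 16*q^2)/(c + 4)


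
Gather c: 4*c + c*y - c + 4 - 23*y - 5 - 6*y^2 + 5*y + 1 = c*(y + 3) - 6*y^2 - 18*y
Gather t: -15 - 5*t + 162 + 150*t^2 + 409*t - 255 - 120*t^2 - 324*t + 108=30*t^2 + 80*t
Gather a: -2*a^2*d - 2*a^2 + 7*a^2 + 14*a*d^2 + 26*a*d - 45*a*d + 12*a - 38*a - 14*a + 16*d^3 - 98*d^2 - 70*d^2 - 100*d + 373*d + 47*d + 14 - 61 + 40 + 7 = a^2*(5 - 2*d) + a*(14*d^2 - 19*d - 40) + 16*d^3 - 168*d^2 + 320*d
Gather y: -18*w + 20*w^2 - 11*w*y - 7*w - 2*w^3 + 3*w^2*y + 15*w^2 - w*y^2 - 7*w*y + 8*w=-2*w^3 + 35*w^2 - w*y^2 - 17*w + y*(3*w^2 - 18*w)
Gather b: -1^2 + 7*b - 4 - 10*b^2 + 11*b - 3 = -10*b^2 + 18*b - 8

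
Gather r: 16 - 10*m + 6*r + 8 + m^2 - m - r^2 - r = m^2 - 11*m - r^2 + 5*r + 24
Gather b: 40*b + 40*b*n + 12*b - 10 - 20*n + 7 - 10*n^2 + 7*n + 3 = b*(40*n + 52) - 10*n^2 - 13*n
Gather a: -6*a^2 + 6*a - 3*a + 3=-6*a^2 + 3*a + 3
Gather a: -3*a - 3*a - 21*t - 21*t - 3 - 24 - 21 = -6*a - 42*t - 48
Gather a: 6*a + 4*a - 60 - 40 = 10*a - 100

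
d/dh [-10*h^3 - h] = -30*h^2 - 1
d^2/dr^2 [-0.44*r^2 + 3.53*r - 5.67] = -0.880000000000000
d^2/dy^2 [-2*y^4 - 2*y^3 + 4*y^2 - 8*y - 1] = -24*y^2 - 12*y + 8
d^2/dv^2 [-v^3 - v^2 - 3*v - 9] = -6*v - 2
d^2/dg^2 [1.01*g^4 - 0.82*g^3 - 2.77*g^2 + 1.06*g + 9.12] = 12.12*g^2 - 4.92*g - 5.54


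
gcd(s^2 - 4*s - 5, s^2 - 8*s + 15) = s - 5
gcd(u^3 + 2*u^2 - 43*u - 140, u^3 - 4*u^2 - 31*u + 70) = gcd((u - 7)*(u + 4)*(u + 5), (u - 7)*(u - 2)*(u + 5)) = u^2 - 2*u - 35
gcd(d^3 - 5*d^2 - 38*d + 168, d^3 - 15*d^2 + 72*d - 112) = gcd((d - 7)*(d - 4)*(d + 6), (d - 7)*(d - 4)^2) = d^2 - 11*d + 28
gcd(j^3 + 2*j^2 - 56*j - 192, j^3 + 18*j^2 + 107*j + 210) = j + 6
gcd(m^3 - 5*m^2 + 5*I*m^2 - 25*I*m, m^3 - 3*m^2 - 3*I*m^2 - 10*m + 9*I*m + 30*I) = m - 5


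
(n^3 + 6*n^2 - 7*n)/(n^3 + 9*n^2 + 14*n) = (n - 1)/(n + 2)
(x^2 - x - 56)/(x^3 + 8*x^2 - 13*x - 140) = (x - 8)/(x^2 + x - 20)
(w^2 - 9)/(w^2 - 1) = (w^2 - 9)/(w^2 - 1)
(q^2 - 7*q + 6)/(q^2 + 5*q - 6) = (q - 6)/(q + 6)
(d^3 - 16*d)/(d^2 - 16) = d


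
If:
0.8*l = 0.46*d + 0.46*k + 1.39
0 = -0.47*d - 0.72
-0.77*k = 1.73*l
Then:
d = -1.53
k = -0.84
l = 0.37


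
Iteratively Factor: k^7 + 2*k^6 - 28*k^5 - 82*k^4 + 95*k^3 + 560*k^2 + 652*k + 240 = (k + 1)*(k^6 + k^5 - 29*k^4 - 53*k^3 + 148*k^2 + 412*k + 240) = (k + 1)^2*(k^5 - 29*k^3 - 24*k^2 + 172*k + 240) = (k - 5)*(k + 1)^2*(k^4 + 5*k^3 - 4*k^2 - 44*k - 48) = (k - 5)*(k - 3)*(k + 1)^2*(k^3 + 8*k^2 + 20*k + 16) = (k - 5)*(k - 3)*(k + 1)^2*(k + 4)*(k^2 + 4*k + 4) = (k - 5)*(k - 3)*(k + 1)^2*(k + 2)*(k + 4)*(k + 2)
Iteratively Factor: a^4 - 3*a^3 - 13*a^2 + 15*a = (a + 3)*(a^3 - 6*a^2 + 5*a) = a*(a + 3)*(a^2 - 6*a + 5) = a*(a - 1)*(a + 3)*(a - 5)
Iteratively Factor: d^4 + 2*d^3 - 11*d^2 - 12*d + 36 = (d - 2)*(d^3 + 4*d^2 - 3*d - 18) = (d - 2)*(d + 3)*(d^2 + d - 6) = (d - 2)*(d + 3)^2*(d - 2)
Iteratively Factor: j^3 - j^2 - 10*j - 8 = (j - 4)*(j^2 + 3*j + 2) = (j - 4)*(j + 2)*(j + 1)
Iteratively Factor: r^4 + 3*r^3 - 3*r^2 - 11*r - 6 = (r + 1)*(r^3 + 2*r^2 - 5*r - 6) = (r + 1)*(r + 3)*(r^2 - r - 2) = (r - 2)*(r + 1)*(r + 3)*(r + 1)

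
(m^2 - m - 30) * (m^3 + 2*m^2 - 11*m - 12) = m^5 + m^4 - 43*m^3 - 61*m^2 + 342*m + 360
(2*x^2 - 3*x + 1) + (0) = 2*x^2 - 3*x + 1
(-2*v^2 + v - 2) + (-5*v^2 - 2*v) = -7*v^2 - v - 2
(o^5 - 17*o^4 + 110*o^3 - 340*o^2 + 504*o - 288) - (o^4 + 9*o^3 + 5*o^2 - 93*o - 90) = o^5 - 18*o^4 + 101*o^3 - 345*o^2 + 597*o - 198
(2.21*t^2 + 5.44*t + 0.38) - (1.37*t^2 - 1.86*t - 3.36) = 0.84*t^2 + 7.3*t + 3.74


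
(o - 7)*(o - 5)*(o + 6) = o^3 - 6*o^2 - 37*o + 210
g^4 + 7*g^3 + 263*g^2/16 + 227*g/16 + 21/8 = (g + 1/4)*(g + 7/4)*(g + 2)*(g + 3)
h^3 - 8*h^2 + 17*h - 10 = (h - 5)*(h - 2)*(h - 1)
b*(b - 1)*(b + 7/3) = b^3 + 4*b^2/3 - 7*b/3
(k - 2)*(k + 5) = k^2 + 3*k - 10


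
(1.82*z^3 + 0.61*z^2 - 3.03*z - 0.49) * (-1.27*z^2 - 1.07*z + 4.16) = -2.3114*z^5 - 2.7221*z^4 + 10.7666*z^3 + 6.402*z^2 - 12.0805*z - 2.0384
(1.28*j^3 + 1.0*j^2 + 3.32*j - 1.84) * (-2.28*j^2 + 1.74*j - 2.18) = -2.9184*j^5 - 0.0528*j^4 - 8.62*j^3 + 7.792*j^2 - 10.4392*j + 4.0112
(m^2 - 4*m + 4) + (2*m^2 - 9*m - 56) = 3*m^2 - 13*m - 52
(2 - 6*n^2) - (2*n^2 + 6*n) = -8*n^2 - 6*n + 2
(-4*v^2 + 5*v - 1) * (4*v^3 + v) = -16*v^5 + 20*v^4 - 8*v^3 + 5*v^2 - v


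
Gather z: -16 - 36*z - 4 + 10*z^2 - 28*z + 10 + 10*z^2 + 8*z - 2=20*z^2 - 56*z - 12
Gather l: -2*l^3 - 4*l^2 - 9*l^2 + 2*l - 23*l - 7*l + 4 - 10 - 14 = -2*l^3 - 13*l^2 - 28*l - 20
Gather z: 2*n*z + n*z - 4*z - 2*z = z*(3*n - 6)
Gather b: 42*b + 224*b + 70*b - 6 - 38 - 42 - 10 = 336*b - 96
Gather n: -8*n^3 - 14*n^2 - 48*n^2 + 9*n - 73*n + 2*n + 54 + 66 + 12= -8*n^3 - 62*n^2 - 62*n + 132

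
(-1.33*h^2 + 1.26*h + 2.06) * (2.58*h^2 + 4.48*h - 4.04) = -3.4314*h^4 - 2.7076*h^3 + 16.3328*h^2 + 4.1384*h - 8.3224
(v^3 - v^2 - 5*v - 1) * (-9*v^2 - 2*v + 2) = -9*v^5 + 7*v^4 + 49*v^3 + 17*v^2 - 8*v - 2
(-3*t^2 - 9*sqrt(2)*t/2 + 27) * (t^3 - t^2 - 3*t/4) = -3*t^5 - 9*sqrt(2)*t^4/2 + 3*t^4 + 9*sqrt(2)*t^3/2 + 117*t^3/4 - 27*t^2 + 27*sqrt(2)*t^2/8 - 81*t/4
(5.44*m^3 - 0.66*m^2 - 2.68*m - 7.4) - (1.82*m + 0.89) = 5.44*m^3 - 0.66*m^2 - 4.5*m - 8.29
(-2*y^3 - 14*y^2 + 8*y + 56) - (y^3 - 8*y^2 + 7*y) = -3*y^3 - 6*y^2 + y + 56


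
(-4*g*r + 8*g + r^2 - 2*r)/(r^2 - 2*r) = (-4*g + r)/r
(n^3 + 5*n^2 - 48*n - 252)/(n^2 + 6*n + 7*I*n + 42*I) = (n^2 - n - 42)/(n + 7*I)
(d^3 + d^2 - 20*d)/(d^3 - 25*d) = (d - 4)/(d - 5)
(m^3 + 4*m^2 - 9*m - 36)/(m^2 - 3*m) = m + 7 + 12/m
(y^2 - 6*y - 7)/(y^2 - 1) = (y - 7)/(y - 1)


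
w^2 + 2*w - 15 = (w - 3)*(w + 5)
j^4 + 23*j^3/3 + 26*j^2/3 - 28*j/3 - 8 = (j - 1)*(j + 2/3)*(j + 2)*(j + 6)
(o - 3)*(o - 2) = o^2 - 5*o + 6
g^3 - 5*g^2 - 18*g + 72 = (g - 6)*(g - 3)*(g + 4)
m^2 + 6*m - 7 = (m - 1)*(m + 7)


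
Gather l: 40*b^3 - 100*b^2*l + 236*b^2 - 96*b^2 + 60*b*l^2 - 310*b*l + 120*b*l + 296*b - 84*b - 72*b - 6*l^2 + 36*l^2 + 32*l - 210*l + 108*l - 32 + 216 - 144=40*b^3 + 140*b^2 + 140*b + l^2*(60*b + 30) + l*(-100*b^2 - 190*b - 70) + 40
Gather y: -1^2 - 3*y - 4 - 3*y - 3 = -6*y - 8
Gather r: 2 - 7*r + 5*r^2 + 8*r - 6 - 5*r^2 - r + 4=0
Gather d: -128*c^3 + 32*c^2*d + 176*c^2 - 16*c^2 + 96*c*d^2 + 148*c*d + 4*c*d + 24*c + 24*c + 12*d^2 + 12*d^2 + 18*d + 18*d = -128*c^3 + 160*c^2 + 48*c + d^2*(96*c + 24) + d*(32*c^2 + 152*c + 36)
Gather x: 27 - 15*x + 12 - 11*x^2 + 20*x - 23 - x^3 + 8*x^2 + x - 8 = -x^3 - 3*x^2 + 6*x + 8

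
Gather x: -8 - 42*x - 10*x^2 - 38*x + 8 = -10*x^2 - 80*x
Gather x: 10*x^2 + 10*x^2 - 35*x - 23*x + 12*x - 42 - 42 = 20*x^2 - 46*x - 84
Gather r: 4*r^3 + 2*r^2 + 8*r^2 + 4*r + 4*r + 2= 4*r^3 + 10*r^2 + 8*r + 2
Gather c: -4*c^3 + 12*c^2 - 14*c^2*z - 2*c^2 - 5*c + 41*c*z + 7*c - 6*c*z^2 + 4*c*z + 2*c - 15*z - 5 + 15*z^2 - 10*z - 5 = -4*c^3 + c^2*(10 - 14*z) + c*(-6*z^2 + 45*z + 4) + 15*z^2 - 25*z - 10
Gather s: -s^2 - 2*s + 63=-s^2 - 2*s + 63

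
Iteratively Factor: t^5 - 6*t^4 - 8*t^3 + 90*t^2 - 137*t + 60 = (t - 1)*(t^4 - 5*t^3 - 13*t^2 + 77*t - 60) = (t - 1)^2*(t^3 - 4*t^2 - 17*t + 60) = (t - 5)*(t - 1)^2*(t^2 + t - 12) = (t - 5)*(t - 3)*(t - 1)^2*(t + 4)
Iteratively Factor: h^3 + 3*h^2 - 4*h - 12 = (h + 2)*(h^2 + h - 6) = (h - 2)*(h + 2)*(h + 3)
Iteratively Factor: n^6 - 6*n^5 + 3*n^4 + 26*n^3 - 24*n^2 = (n - 3)*(n^5 - 3*n^4 - 6*n^3 + 8*n^2) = (n - 4)*(n - 3)*(n^4 + n^3 - 2*n^2) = (n - 4)*(n - 3)*(n + 2)*(n^3 - n^2) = n*(n - 4)*(n - 3)*(n + 2)*(n^2 - n) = n^2*(n - 4)*(n - 3)*(n + 2)*(n - 1)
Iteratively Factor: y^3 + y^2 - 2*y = (y - 1)*(y^2 + 2*y) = y*(y - 1)*(y + 2)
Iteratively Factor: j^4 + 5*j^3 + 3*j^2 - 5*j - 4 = (j + 4)*(j^3 + j^2 - j - 1) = (j + 1)*(j + 4)*(j^2 - 1) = (j - 1)*(j + 1)*(j + 4)*(j + 1)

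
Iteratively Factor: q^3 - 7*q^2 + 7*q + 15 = (q - 3)*(q^2 - 4*q - 5) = (q - 3)*(q + 1)*(q - 5)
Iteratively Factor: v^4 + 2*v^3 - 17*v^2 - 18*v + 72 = (v - 2)*(v^3 + 4*v^2 - 9*v - 36) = (v - 2)*(v + 4)*(v^2 - 9) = (v - 2)*(v + 3)*(v + 4)*(v - 3)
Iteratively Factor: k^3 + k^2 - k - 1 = (k - 1)*(k^2 + 2*k + 1) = (k - 1)*(k + 1)*(k + 1)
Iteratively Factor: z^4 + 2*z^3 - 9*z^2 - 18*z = (z)*(z^3 + 2*z^2 - 9*z - 18) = z*(z + 3)*(z^2 - z - 6) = z*(z + 2)*(z + 3)*(z - 3)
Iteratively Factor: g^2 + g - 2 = (g + 2)*(g - 1)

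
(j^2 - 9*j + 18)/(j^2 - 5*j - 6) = (j - 3)/(j + 1)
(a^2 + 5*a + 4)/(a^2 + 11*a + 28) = (a + 1)/(a + 7)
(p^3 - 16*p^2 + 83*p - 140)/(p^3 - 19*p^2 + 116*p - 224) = (p - 5)/(p - 8)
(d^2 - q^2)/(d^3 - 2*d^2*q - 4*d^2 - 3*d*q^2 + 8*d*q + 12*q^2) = (-d + q)/(-d^2 + 3*d*q + 4*d - 12*q)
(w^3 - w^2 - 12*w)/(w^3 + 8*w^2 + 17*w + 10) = w*(w^2 - w - 12)/(w^3 + 8*w^2 + 17*w + 10)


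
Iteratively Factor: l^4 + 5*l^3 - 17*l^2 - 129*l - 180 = (l + 3)*(l^3 + 2*l^2 - 23*l - 60) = (l + 3)^2*(l^2 - l - 20) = (l + 3)^2*(l + 4)*(l - 5)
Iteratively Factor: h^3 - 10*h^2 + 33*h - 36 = (h - 3)*(h^2 - 7*h + 12) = (h - 4)*(h - 3)*(h - 3)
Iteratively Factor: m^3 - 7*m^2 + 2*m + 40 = (m - 4)*(m^2 - 3*m - 10) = (m - 4)*(m + 2)*(m - 5)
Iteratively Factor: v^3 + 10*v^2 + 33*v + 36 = (v + 3)*(v^2 + 7*v + 12) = (v + 3)^2*(v + 4)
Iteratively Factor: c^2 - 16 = (c + 4)*(c - 4)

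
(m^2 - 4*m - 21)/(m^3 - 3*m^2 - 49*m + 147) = (m + 3)/(m^2 + 4*m - 21)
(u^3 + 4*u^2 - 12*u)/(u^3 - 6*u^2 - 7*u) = (-u^2 - 4*u + 12)/(-u^2 + 6*u + 7)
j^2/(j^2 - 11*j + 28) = j^2/(j^2 - 11*j + 28)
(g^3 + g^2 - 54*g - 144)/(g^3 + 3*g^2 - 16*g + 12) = (g^2 - 5*g - 24)/(g^2 - 3*g + 2)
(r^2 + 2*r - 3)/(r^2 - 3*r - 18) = (r - 1)/(r - 6)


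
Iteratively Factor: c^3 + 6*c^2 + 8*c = (c)*(c^2 + 6*c + 8) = c*(c + 2)*(c + 4)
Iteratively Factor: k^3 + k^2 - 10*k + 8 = (k - 2)*(k^2 + 3*k - 4) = (k - 2)*(k + 4)*(k - 1)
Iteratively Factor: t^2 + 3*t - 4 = (t + 4)*(t - 1)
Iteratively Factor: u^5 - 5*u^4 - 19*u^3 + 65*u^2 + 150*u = (u - 5)*(u^4 - 19*u^2 - 30*u) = (u - 5)*(u + 3)*(u^3 - 3*u^2 - 10*u) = (u - 5)*(u + 2)*(u + 3)*(u^2 - 5*u) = (u - 5)^2*(u + 2)*(u + 3)*(u)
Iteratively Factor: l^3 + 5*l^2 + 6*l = (l + 3)*(l^2 + 2*l) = (l + 2)*(l + 3)*(l)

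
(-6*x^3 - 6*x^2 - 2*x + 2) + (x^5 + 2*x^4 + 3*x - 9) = x^5 + 2*x^4 - 6*x^3 - 6*x^2 + x - 7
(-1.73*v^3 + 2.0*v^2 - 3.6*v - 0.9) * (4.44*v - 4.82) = -7.6812*v^4 + 17.2186*v^3 - 25.624*v^2 + 13.356*v + 4.338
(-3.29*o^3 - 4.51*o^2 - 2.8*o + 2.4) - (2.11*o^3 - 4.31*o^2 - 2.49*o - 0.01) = -5.4*o^3 - 0.2*o^2 - 0.31*o + 2.41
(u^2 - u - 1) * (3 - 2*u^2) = -2*u^4 + 2*u^3 + 5*u^2 - 3*u - 3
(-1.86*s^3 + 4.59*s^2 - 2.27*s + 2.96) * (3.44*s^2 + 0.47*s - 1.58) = -6.3984*s^5 + 14.9154*s^4 - 2.7127*s^3 + 1.8633*s^2 + 4.9778*s - 4.6768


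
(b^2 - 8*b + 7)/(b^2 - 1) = (b - 7)/(b + 1)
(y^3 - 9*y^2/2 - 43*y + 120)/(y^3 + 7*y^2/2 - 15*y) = (y - 8)/y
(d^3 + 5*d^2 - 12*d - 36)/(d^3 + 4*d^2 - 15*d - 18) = (d + 2)/(d + 1)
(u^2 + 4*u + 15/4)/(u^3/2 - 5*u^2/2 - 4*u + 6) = (4*u^2 + 16*u + 15)/(2*(u^3 - 5*u^2 - 8*u + 12))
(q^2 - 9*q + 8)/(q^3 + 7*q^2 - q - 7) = (q - 8)/(q^2 + 8*q + 7)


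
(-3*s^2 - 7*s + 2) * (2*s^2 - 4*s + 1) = -6*s^4 - 2*s^3 + 29*s^2 - 15*s + 2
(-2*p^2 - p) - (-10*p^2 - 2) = 8*p^2 - p + 2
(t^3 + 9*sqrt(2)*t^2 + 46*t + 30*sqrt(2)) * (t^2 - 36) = t^5 + 9*sqrt(2)*t^4 + 10*t^3 - 294*sqrt(2)*t^2 - 1656*t - 1080*sqrt(2)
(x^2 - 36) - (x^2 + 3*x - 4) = -3*x - 32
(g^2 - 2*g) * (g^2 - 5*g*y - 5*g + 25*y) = g^4 - 5*g^3*y - 7*g^3 + 35*g^2*y + 10*g^2 - 50*g*y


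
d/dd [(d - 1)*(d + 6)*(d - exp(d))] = -d^2*exp(d) + 3*d^2 - 7*d*exp(d) + 10*d + exp(d) - 6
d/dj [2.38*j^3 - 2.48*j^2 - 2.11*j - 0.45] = 7.14*j^2 - 4.96*j - 2.11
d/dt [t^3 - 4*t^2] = t*(3*t - 8)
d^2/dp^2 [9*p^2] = 18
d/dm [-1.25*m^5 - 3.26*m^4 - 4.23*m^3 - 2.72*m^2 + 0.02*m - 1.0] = -6.25*m^4 - 13.04*m^3 - 12.69*m^2 - 5.44*m + 0.02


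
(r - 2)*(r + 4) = r^2 + 2*r - 8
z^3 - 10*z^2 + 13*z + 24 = (z - 8)*(z - 3)*(z + 1)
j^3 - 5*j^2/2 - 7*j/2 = j*(j - 7/2)*(j + 1)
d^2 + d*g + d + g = (d + 1)*(d + g)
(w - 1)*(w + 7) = w^2 + 6*w - 7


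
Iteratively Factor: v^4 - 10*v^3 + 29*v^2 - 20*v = (v - 5)*(v^3 - 5*v^2 + 4*v) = (v - 5)*(v - 4)*(v^2 - v) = v*(v - 5)*(v - 4)*(v - 1)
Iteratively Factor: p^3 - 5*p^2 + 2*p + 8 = (p - 4)*(p^2 - p - 2) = (p - 4)*(p - 2)*(p + 1)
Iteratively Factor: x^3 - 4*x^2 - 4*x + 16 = (x - 4)*(x^2 - 4) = (x - 4)*(x + 2)*(x - 2)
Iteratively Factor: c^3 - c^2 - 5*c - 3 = (c + 1)*(c^2 - 2*c - 3) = (c - 3)*(c + 1)*(c + 1)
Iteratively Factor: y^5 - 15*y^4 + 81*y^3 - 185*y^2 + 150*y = (y - 5)*(y^4 - 10*y^3 + 31*y^2 - 30*y) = y*(y - 5)*(y^3 - 10*y^2 + 31*y - 30) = y*(y - 5)^2*(y^2 - 5*y + 6) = y*(y - 5)^2*(y - 3)*(y - 2)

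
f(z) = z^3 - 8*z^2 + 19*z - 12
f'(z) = 3*z^2 - 16*z + 19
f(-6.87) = -844.35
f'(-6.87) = 270.51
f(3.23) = -0.39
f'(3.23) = -1.38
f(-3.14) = -181.50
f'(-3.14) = 98.82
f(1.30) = 1.38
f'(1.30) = 3.27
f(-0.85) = -34.54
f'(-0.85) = 34.77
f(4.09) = 0.30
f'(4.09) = 3.74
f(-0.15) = -15.03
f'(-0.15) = 21.47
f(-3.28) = -195.67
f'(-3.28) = 103.76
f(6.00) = 30.00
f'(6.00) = 31.00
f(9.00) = 240.00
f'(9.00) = 118.00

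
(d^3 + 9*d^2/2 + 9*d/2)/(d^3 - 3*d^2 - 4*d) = (2*d^2 + 9*d + 9)/(2*(d^2 - 3*d - 4))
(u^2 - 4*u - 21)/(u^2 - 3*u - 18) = (u - 7)/(u - 6)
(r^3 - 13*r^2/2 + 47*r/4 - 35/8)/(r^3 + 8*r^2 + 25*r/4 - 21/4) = (4*r^2 - 24*r + 35)/(2*(2*r^2 + 17*r + 21))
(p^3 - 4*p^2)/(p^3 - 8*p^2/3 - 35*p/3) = 3*p*(4 - p)/(-3*p^2 + 8*p + 35)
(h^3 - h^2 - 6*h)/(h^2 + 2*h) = h - 3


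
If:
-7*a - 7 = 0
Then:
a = -1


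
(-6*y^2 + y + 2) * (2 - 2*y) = 12*y^3 - 14*y^2 - 2*y + 4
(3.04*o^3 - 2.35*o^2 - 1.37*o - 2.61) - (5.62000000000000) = 3.04*o^3 - 2.35*o^2 - 1.37*o - 8.23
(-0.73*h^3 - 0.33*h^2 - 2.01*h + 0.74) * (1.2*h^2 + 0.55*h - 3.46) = -0.876*h^5 - 0.7975*h^4 - 0.0676999999999999*h^3 + 0.9243*h^2 + 7.3616*h - 2.5604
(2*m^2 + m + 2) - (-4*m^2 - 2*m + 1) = 6*m^2 + 3*m + 1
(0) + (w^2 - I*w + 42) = w^2 - I*w + 42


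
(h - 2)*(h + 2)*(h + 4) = h^3 + 4*h^2 - 4*h - 16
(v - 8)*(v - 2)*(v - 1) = v^3 - 11*v^2 + 26*v - 16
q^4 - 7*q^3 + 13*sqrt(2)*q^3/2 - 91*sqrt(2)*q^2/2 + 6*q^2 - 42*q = q*(q - 7)*(q + sqrt(2)/2)*(q + 6*sqrt(2))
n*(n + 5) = n^2 + 5*n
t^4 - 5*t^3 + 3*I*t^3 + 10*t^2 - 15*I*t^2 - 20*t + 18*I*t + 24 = (t - 3)*(t - 2)*(t - I)*(t + 4*I)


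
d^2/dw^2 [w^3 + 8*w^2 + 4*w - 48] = 6*w + 16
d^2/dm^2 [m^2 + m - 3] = 2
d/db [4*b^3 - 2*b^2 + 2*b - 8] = 12*b^2 - 4*b + 2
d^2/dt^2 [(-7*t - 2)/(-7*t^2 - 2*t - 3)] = 2*(4*(7*t + 1)^2*(7*t + 2) - 7*(21*t + 4)*(7*t^2 + 2*t + 3))/(7*t^2 + 2*t + 3)^3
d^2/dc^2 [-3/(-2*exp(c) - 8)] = 3*(exp(c) - 4)*exp(c)/(2*(exp(c) + 4)^3)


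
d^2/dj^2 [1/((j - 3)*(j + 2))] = 2*((j - 3)^2 + (j - 3)*(j + 2) + (j + 2)^2)/((j - 3)^3*(j + 2)^3)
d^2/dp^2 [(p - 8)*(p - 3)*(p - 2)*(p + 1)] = 12*p^2 - 72*p + 66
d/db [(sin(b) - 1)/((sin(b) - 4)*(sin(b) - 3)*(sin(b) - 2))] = 2*(-sin(b)^3 + 6*sin(b)^2 - 9*sin(b) + 1)*cos(b)/((sin(b) - 4)^2*(sin(b) - 3)^2*(sin(b) - 2)^2)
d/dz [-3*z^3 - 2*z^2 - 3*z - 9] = -9*z^2 - 4*z - 3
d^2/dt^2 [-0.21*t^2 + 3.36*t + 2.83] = -0.420000000000000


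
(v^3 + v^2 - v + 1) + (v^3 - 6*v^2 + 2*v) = 2*v^3 - 5*v^2 + v + 1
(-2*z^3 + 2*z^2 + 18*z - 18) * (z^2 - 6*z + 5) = -2*z^5 + 14*z^4 - 4*z^3 - 116*z^2 + 198*z - 90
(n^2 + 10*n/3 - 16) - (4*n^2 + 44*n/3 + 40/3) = -3*n^2 - 34*n/3 - 88/3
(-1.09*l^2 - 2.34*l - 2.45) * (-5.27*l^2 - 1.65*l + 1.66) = 5.7443*l^4 + 14.1303*l^3 + 14.9631*l^2 + 0.158100000000001*l - 4.067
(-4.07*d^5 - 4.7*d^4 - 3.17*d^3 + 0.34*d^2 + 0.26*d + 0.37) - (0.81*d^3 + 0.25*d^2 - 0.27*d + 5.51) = -4.07*d^5 - 4.7*d^4 - 3.98*d^3 + 0.09*d^2 + 0.53*d - 5.14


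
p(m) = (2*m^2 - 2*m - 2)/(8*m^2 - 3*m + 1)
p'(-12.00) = 0.00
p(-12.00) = 0.26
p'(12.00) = 0.00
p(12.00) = 0.23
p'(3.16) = 0.04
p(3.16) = 0.16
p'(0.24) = 2.22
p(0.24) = -3.19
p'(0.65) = 3.32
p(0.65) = -1.01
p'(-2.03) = -0.02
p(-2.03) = 0.26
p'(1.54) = 0.30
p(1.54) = -0.02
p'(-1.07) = -0.20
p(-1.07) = 0.18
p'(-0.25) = -3.23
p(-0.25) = -0.61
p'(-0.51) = -1.12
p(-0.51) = -0.10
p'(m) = (3 - 16*m)*(2*m^2 - 2*m - 2)/(8*m^2 - 3*m + 1)^2 + (4*m - 2)/(8*m^2 - 3*m + 1) = 2*(5*m^2 + 18*m - 4)/(64*m^4 - 48*m^3 + 25*m^2 - 6*m + 1)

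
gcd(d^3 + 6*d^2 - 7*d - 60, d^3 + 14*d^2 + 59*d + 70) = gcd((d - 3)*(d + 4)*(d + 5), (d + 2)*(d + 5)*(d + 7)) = d + 5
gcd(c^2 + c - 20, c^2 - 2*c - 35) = c + 5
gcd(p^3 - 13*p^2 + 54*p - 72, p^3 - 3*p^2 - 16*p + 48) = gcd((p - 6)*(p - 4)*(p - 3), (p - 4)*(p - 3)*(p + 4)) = p^2 - 7*p + 12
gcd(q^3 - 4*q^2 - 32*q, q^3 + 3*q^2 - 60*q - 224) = q^2 - 4*q - 32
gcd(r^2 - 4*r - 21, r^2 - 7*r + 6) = 1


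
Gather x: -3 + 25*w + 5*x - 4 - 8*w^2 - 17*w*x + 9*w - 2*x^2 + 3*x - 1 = -8*w^2 + 34*w - 2*x^2 + x*(8 - 17*w) - 8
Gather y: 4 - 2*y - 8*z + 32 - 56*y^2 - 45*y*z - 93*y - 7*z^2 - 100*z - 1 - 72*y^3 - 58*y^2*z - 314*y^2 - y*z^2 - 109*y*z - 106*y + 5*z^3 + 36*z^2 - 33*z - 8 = -72*y^3 + y^2*(-58*z - 370) + y*(-z^2 - 154*z - 201) + 5*z^3 + 29*z^2 - 141*z + 27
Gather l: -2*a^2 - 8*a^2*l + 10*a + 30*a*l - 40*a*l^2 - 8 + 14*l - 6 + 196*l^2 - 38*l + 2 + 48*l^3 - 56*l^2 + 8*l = -2*a^2 + 10*a + 48*l^3 + l^2*(140 - 40*a) + l*(-8*a^2 + 30*a - 16) - 12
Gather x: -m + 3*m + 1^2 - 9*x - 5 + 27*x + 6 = 2*m + 18*x + 2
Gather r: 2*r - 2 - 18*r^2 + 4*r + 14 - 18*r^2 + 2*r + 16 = -36*r^2 + 8*r + 28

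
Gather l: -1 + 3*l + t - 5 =3*l + t - 6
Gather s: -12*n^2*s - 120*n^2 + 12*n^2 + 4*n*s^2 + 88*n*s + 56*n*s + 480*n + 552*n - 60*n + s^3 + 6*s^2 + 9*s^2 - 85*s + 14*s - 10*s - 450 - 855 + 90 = -108*n^2 + 972*n + s^3 + s^2*(4*n + 15) + s*(-12*n^2 + 144*n - 81) - 1215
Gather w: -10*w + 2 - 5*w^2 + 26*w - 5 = -5*w^2 + 16*w - 3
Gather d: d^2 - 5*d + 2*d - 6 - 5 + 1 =d^2 - 3*d - 10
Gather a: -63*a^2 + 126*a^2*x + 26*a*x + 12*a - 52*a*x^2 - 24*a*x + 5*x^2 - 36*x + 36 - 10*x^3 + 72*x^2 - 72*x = a^2*(126*x - 63) + a*(-52*x^2 + 2*x + 12) - 10*x^3 + 77*x^2 - 108*x + 36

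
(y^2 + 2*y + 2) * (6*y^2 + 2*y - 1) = 6*y^4 + 14*y^3 + 15*y^2 + 2*y - 2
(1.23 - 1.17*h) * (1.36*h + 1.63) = -1.5912*h^2 - 0.2343*h + 2.0049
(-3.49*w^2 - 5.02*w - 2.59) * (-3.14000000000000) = 10.9586*w^2 + 15.7628*w + 8.1326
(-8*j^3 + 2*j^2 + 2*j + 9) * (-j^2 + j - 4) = 8*j^5 - 10*j^4 + 32*j^3 - 15*j^2 + j - 36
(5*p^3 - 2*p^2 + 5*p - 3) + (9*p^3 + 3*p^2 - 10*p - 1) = 14*p^3 + p^2 - 5*p - 4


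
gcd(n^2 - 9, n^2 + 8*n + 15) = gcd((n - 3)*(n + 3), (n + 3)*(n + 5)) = n + 3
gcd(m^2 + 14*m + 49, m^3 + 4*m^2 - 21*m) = m + 7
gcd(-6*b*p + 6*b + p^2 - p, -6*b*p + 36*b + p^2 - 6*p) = -6*b + p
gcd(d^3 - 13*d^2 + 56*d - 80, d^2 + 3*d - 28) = d - 4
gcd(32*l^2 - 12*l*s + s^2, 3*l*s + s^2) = 1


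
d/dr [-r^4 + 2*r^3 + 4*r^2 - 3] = 2*r*(-2*r^2 + 3*r + 4)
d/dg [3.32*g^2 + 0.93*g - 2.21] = 6.64*g + 0.93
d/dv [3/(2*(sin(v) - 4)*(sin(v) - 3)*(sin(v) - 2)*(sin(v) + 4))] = 3*(-4*sin(v)^3 + 15*sin(v)^2 + 20*sin(v) - 80)*cos(v)/(2*(sin(v) - 4)^2*(sin(v) - 3)^2*(sin(v) - 2)^2*(sin(v) + 4)^2)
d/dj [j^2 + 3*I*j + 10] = 2*j + 3*I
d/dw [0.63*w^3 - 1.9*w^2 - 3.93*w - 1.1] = 1.89*w^2 - 3.8*w - 3.93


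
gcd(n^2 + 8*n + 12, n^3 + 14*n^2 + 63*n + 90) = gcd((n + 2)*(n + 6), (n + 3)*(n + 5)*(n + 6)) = n + 6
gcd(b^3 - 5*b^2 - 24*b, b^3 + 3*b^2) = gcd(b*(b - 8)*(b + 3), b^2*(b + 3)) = b^2 + 3*b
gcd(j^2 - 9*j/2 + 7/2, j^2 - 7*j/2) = j - 7/2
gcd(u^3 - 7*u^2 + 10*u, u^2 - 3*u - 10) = u - 5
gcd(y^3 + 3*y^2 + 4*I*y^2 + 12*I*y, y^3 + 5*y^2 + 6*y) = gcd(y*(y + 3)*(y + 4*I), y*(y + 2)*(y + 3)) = y^2 + 3*y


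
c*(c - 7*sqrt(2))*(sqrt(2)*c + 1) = sqrt(2)*c^3 - 13*c^2 - 7*sqrt(2)*c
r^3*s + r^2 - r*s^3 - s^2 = (r - s)*(r + s)*(r*s + 1)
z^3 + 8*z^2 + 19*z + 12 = (z + 1)*(z + 3)*(z + 4)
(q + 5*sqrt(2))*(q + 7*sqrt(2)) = q^2 + 12*sqrt(2)*q + 70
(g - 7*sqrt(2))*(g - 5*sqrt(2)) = g^2 - 12*sqrt(2)*g + 70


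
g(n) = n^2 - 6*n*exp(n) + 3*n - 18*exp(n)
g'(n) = -6*n*exp(n) + 2*n - 24*exp(n) + 3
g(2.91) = -633.73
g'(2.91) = -752.25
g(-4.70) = 8.08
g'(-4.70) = -6.36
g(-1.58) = -4.00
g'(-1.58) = -3.15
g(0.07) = -19.54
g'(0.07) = -23.05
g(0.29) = -25.43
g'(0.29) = -30.82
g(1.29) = -87.97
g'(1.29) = -109.72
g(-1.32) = -4.91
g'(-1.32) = -3.94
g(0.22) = -23.37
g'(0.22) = -28.11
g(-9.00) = 54.00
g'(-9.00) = -15.00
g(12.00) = -14647751.23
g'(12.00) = -15624432.98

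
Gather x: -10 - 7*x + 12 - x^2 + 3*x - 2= -x^2 - 4*x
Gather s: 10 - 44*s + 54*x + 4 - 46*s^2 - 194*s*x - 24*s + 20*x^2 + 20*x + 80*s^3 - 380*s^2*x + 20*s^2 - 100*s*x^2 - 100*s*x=80*s^3 + s^2*(-380*x - 26) + s*(-100*x^2 - 294*x - 68) + 20*x^2 + 74*x + 14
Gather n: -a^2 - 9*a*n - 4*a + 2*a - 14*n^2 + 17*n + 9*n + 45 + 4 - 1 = -a^2 - 2*a - 14*n^2 + n*(26 - 9*a) + 48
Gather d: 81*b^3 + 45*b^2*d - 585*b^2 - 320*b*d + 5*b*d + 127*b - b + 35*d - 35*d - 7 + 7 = 81*b^3 - 585*b^2 + 126*b + d*(45*b^2 - 315*b)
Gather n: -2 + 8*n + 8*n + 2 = 16*n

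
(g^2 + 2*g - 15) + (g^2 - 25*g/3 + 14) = 2*g^2 - 19*g/3 - 1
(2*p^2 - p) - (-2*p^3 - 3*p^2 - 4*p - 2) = 2*p^3 + 5*p^2 + 3*p + 2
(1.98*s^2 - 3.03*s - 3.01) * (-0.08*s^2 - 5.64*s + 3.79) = -0.1584*s^4 - 10.9248*s^3 + 24.8342*s^2 + 5.4927*s - 11.4079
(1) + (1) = 2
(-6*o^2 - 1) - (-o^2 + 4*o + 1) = -5*o^2 - 4*o - 2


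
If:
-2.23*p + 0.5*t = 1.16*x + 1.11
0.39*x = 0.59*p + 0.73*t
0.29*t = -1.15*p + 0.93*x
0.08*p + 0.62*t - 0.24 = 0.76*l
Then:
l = -0.30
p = -0.30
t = 0.05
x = -0.36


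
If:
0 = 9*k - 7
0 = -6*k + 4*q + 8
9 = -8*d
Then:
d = -9/8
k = 7/9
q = -5/6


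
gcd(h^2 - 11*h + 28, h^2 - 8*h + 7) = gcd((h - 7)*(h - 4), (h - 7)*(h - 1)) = h - 7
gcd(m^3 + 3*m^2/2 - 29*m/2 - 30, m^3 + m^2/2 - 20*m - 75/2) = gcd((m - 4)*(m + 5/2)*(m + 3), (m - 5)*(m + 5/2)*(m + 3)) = m^2 + 11*m/2 + 15/2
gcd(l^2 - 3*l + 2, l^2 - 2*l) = l - 2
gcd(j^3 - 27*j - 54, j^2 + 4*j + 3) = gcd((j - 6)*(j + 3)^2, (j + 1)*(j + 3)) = j + 3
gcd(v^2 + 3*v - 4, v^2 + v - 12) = v + 4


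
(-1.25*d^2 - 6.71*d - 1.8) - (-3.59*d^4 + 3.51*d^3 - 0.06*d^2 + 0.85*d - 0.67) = 3.59*d^4 - 3.51*d^3 - 1.19*d^2 - 7.56*d - 1.13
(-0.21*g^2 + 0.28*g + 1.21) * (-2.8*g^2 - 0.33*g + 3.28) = 0.588*g^4 - 0.7147*g^3 - 4.1692*g^2 + 0.5191*g + 3.9688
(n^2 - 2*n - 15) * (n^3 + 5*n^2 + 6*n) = n^5 + 3*n^4 - 19*n^3 - 87*n^2 - 90*n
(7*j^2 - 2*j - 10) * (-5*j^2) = -35*j^4 + 10*j^3 + 50*j^2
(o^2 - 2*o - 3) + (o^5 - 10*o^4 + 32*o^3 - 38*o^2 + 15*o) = o^5 - 10*o^4 + 32*o^3 - 37*o^2 + 13*o - 3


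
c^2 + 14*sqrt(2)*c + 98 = (c + 7*sqrt(2))^2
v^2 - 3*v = v*(v - 3)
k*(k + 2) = k^2 + 2*k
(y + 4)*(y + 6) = y^2 + 10*y + 24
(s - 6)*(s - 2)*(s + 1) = s^3 - 7*s^2 + 4*s + 12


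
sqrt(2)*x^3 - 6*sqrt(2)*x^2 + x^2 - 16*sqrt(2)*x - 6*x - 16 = (x - 8)*(x + 2)*(sqrt(2)*x + 1)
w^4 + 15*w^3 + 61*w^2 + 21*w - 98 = (w - 1)*(w + 2)*(w + 7)^2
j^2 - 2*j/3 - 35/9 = (j - 7/3)*(j + 5/3)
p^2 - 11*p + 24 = (p - 8)*(p - 3)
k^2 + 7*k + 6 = (k + 1)*(k + 6)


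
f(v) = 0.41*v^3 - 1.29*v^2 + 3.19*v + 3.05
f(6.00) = 64.31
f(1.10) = 5.54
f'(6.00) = 31.99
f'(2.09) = 3.17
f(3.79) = 18.93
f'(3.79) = 11.08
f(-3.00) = -29.20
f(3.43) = 15.36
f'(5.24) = 23.44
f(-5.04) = -98.29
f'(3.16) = 7.32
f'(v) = 1.23*v^2 - 2.58*v + 3.19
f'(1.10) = 1.84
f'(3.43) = 8.81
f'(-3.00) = 22.00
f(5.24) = 43.34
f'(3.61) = 9.91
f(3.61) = 17.04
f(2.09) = 7.83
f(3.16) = 13.19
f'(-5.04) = 47.44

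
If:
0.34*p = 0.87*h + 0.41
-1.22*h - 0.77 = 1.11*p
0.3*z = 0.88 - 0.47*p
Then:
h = -0.52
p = -0.12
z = 3.13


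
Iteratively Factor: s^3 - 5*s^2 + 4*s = (s)*(s^2 - 5*s + 4) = s*(s - 4)*(s - 1)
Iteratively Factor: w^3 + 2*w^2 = (w)*(w^2 + 2*w) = w^2*(w + 2)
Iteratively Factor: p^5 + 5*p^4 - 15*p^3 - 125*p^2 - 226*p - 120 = (p + 3)*(p^4 + 2*p^3 - 21*p^2 - 62*p - 40) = (p + 2)*(p + 3)*(p^3 - 21*p - 20) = (p + 1)*(p + 2)*(p + 3)*(p^2 - p - 20) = (p - 5)*(p + 1)*(p + 2)*(p + 3)*(p + 4)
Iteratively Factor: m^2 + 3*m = (m + 3)*(m)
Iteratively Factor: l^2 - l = (l)*(l - 1)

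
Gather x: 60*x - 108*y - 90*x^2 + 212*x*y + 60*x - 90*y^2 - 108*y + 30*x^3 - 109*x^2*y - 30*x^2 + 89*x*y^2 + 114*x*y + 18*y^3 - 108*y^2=30*x^3 + x^2*(-109*y - 120) + x*(89*y^2 + 326*y + 120) + 18*y^3 - 198*y^2 - 216*y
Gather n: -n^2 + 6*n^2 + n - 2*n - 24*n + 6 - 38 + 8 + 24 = 5*n^2 - 25*n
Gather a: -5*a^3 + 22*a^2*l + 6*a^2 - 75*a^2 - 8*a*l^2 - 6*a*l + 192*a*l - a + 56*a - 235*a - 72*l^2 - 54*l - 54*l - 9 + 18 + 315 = -5*a^3 + a^2*(22*l - 69) + a*(-8*l^2 + 186*l - 180) - 72*l^2 - 108*l + 324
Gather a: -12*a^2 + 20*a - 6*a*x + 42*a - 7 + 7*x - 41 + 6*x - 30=-12*a^2 + a*(62 - 6*x) + 13*x - 78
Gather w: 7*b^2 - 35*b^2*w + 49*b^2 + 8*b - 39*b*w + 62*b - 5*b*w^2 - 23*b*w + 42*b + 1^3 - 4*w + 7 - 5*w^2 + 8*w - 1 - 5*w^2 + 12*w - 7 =56*b^2 + 112*b + w^2*(-5*b - 10) + w*(-35*b^2 - 62*b + 16)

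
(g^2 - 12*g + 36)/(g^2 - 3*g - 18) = (g - 6)/(g + 3)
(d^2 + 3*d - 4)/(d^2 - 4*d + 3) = (d + 4)/(d - 3)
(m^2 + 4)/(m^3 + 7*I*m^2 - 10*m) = (m - 2*I)/(m*(m + 5*I))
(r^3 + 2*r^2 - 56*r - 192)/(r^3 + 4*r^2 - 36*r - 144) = (r - 8)/(r - 6)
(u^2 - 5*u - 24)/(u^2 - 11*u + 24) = (u + 3)/(u - 3)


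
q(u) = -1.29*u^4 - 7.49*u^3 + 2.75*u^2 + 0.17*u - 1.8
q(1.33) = -18.37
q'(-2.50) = -73.39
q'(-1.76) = -50.98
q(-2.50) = 81.60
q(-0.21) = -1.65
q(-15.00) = -39413.10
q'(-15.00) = 12276.92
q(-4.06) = 193.59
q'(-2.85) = -78.57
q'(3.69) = -544.74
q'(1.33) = -44.40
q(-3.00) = 120.18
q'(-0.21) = -1.93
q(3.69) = -579.22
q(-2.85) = 108.33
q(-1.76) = 34.88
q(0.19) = -1.72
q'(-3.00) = -79.24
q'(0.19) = 0.37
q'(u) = -5.16*u^3 - 22.47*u^2 + 5.5*u + 0.17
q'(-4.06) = -47.22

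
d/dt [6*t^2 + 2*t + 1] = 12*t + 2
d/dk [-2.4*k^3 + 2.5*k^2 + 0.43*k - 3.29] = -7.2*k^2 + 5.0*k + 0.43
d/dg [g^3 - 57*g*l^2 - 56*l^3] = 3*g^2 - 57*l^2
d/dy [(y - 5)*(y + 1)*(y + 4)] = 3*y^2 - 21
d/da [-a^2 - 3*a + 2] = -2*a - 3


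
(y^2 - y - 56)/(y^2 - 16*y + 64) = (y + 7)/(y - 8)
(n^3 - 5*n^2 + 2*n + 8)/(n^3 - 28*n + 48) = (n + 1)/(n + 6)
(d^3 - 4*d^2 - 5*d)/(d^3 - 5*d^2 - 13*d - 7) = d*(d - 5)/(d^2 - 6*d - 7)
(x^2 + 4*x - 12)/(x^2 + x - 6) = (x + 6)/(x + 3)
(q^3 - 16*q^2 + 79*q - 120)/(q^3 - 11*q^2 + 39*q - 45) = (q - 8)/(q - 3)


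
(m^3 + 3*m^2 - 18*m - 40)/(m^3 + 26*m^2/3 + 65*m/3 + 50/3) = 3*(m - 4)/(3*m + 5)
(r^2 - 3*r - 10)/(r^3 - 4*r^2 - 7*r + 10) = 1/(r - 1)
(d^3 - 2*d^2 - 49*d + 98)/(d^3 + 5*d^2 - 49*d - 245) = (d - 2)/(d + 5)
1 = 1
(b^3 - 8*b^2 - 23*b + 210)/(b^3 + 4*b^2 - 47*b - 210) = (b - 6)/(b + 6)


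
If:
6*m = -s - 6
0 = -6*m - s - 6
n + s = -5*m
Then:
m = -s/6 - 1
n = 5 - s/6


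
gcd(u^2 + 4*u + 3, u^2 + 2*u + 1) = u + 1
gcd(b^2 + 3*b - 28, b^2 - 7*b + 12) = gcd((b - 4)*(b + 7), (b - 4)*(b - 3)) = b - 4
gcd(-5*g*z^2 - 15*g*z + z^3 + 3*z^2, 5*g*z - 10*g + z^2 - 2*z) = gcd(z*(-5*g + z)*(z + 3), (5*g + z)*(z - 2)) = 1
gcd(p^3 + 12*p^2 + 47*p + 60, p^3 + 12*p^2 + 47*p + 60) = p^3 + 12*p^2 + 47*p + 60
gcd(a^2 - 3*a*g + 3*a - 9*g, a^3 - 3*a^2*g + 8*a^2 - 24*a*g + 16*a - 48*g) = a - 3*g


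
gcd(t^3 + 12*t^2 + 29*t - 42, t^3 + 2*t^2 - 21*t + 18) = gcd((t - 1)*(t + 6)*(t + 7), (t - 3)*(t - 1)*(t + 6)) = t^2 + 5*t - 6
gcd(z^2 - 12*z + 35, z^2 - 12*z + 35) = z^2 - 12*z + 35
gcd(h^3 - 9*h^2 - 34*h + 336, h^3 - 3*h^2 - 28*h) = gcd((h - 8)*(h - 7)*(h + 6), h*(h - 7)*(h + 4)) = h - 7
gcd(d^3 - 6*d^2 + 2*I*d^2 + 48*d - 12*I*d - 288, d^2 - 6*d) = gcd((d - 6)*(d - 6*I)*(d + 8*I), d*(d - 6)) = d - 6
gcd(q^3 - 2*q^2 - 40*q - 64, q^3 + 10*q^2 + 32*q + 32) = q^2 + 6*q + 8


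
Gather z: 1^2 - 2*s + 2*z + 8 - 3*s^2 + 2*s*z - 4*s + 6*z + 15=-3*s^2 - 6*s + z*(2*s + 8) + 24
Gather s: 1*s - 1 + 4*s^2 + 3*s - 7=4*s^2 + 4*s - 8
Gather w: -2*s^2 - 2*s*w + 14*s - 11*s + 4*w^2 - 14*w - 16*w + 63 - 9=-2*s^2 + 3*s + 4*w^2 + w*(-2*s - 30) + 54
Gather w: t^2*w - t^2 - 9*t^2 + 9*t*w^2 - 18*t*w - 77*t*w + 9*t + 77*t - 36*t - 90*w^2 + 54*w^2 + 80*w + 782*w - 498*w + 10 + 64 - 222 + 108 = -10*t^2 + 50*t + w^2*(9*t - 36) + w*(t^2 - 95*t + 364) - 40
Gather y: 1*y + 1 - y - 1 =0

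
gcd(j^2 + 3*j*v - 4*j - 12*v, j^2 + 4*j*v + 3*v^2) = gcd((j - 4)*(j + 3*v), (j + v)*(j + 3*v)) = j + 3*v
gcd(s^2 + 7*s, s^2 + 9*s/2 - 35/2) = s + 7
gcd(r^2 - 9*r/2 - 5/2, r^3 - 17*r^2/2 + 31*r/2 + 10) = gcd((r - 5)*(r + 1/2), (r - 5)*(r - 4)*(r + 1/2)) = r^2 - 9*r/2 - 5/2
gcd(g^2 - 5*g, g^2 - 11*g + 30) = g - 5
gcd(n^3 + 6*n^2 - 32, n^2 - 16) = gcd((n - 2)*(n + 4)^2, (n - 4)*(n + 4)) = n + 4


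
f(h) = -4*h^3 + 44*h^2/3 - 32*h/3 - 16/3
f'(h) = -12*h^2 + 88*h/3 - 32/3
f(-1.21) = 36.13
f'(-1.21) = -63.73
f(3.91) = -61.92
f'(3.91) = -79.43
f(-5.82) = 1342.09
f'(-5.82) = -587.86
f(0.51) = -7.49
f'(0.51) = 1.17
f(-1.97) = 103.18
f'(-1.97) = -115.02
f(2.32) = -1.09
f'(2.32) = -7.20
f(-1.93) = 98.64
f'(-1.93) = -111.98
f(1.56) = -1.47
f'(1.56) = 5.89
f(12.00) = -4933.33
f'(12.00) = -1386.67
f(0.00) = -5.33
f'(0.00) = -10.67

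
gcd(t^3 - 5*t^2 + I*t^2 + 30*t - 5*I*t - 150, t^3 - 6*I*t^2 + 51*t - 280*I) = t - 5*I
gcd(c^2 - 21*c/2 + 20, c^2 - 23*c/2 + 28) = c - 8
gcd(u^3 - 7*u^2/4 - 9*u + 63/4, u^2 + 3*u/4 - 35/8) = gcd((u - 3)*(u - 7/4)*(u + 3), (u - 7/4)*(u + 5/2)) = u - 7/4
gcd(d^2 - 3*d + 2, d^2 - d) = d - 1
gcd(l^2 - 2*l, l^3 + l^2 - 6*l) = l^2 - 2*l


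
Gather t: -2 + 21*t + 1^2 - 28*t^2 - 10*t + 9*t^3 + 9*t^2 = 9*t^3 - 19*t^2 + 11*t - 1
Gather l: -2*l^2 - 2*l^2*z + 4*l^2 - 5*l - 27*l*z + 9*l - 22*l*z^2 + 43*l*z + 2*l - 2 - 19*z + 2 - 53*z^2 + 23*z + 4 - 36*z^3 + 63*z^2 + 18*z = l^2*(2 - 2*z) + l*(-22*z^2 + 16*z + 6) - 36*z^3 + 10*z^2 + 22*z + 4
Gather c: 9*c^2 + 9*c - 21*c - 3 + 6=9*c^2 - 12*c + 3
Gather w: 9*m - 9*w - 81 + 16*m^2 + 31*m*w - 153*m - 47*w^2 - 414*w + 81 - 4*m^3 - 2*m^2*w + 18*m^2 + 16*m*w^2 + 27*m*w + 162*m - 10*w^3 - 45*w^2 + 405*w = -4*m^3 + 34*m^2 + 18*m - 10*w^3 + w^2*(16*m - 92) + w*(-2*m^2 + 58*m - 18)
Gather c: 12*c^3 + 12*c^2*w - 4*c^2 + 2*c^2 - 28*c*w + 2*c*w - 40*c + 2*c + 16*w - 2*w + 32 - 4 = 12*c^3 + c^2*(12*w - 2) + c*(-26*w - 38) + 14*w + 28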